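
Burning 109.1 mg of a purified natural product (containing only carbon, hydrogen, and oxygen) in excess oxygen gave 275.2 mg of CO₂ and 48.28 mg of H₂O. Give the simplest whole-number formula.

mol C = 0.2752 g CO₂ ÷ 44.009 g/mol = 0.0062533 mol
mol H = 2 × 0.04828 g H₂O ÷ 18.015 g/mol = 0.0053600 mol
mass O = 0.1091 − (0.075108 + 0.0054029) = 0.028589 g → mol O = 0.028589 ÷ 15.999 = 0.0017869 mol
Divide by the smallest (0.0017869 mol): C 3.499, H 3.000, O 1.000
Multiplying each by 2 gives whole numbers: C 7.00, H 6.00, O 2.00

C7H6O2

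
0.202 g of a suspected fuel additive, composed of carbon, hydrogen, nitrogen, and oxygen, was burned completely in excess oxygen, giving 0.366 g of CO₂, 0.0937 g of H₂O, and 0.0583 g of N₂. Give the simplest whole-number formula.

C4H5N2O

mol C = 0.366 g CO₂ ÷ 44.009 g/mol = 0.008316 mol
mol H = 2 × 0.0937 g H₂O ÷ 18.015 g/mol = 0.01040 mol
mol N = 2 × 0.0583 g N₂ ÷ 28.014 g/mol = 0.004162 mol
mass O = 0.202 − (0.09989 + 0.01049 + 0.05830) = 0.03333 g → mol O = 0.03333 ÷ 15.999 = 0.002083 mol
Divide by the smallest (0.002083 mol): C 3.993, H 4.994, N 1.998, O 1.000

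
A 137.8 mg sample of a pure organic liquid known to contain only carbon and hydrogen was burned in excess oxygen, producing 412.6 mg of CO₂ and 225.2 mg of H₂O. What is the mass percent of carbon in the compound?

mol C = 0.4126 g CO₂ ÷ 44.009 g/mol = 0.0093754 mol
mol H = 2 × 0.2252 g H₂O ÷ 18.015 g/mol = 0.025001 mol
mass % C = 0.11261 g ÷ 0.1378 g × 100%

81.72%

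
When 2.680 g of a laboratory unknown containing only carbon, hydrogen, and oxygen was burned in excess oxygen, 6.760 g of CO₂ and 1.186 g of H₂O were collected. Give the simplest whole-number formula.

C7H6O2

mol C = 6.760 g CO₂ ÷ 44.009 g/mol = 0.15360 mol
mol H = 2 × 1.186 g H₂O ÷ 18.015 g/mol = 0.13167 mol
mass O = 2.680 − (1.8449 + 0.13272) = 0.70233 g → mol O = 0.70233 ÷ 15.999 = 0.043898 mol
Divide by the smallest (0.043898 mol): C 3.499, H 2.999, O 1.000
Multiplying each by 2 gives whole numbers: C 7.00, H 6.00, O 2.00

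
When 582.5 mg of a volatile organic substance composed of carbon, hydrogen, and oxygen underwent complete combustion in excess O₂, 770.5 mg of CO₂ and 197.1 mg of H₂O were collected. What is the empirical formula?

C4H5O5

mol C = 0.7705 g CO₂ ÷ 44.009 g/mol = 0.017508 mol
mol H = 2 × 0.1971 g H₂O ÷ 18.015 g/mol = 0.021882 mol
mass O = 0.5825 − (0.21029 + 0.022057) = 0.35016 g → mol O = 0.35016 ÷ 15.999 = 0.021886 mol
Divide by the smallest (0.017508 mol): C 1.000, H 1.250, O 1.250
Multiplying each by 4 gives whole numbers: C 4.00, H 5.00, O 5.00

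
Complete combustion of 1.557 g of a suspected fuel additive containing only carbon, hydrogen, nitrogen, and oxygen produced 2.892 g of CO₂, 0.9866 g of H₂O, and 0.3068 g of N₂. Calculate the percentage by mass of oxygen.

22.51%

mol C = 2.892 g CO₂ ÷ 44.009 g/mol = 0.065714 mol
mol H = 2 × 0.9866 g H₂O ÷ 18.015 g/mol = 0.10953 mol
mol N = 2 × 0.3068 g N₂ ÷ 28.014 g/mol = 0.021903 mol
mass O = 1.557 − (0.78929 + 0.11041 + 0.30680) = 0.35050 g → mol O = 0.35050 ÷ 15.999 = 0.021908 mol
mass % O = 0.35050 g ÷ 1.557 g × 100%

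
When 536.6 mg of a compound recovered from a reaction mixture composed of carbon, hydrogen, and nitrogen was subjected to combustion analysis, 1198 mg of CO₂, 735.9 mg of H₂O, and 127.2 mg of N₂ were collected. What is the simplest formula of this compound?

C3H9N

mol C = 1.198 g CO₂ ÷ 44.009 g/mol = 0.027222 mol
mol H = 2 × 0.7359 g H₂O ÷ 18.015 g/mol = 0.081699 mol
mol N = 2 × 0.1272 g N₂ ÷ 28.014 g/mol = 0.0090812 mol
Divide by the smallest (0.0090812 mol): C 2.998, H 8.996, N 1.000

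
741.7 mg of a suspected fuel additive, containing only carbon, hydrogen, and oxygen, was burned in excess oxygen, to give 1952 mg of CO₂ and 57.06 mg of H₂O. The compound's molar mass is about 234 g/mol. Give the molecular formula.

mol C = 1.952 g CO₂ ÷ 44.009 g/mol = 0.044355 mol
mol H = 2 × 0.05706 g H₂O ÷ 18.015 g/mol = 0.0063347 mol
mass O = 0.7417 − (0.53274 + 0.0063854) = 0.20257 g → mol O = 0.20257 ÷ 15.999 = 0.012662 mol
Divide by the smallest (0.0063347 mol): C 7.002, H 1.000, O 1.999
Empirical formula: C7HO2
Empirical-formula mass = 117.08 g/mol; 234 ÷ 117.08 ≈ 2, so the molecular formula is C14H2O4.

C14H2O4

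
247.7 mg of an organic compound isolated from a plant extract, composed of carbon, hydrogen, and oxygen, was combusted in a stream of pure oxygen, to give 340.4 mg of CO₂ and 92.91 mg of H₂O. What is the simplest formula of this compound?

C6H8O7

mol C = 0.3404 g CO₂ ÷ 44.009 g/mol = 0.0077348 mol
mol H = 2 × 0.09291 g H₂O ÷ 18.015 g/mol = 0.010315 mol
mass O = 0.2477 − (0.092902 + 0.010397) = 0.14440 g → mol O = 0.14440 ÷ 15.999 = 0.0090256 mol
Divide by the smallest (0.0077348 mol): C 1.000, H 1.334, O 1.167
Multiplying each by 6 gives whole numbers: C 6.00, H 8.00, O 7.00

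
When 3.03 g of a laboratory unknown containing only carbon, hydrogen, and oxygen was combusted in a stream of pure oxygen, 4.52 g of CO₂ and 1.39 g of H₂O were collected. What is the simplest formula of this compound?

mol C = 4.52 g CO₂ ÷ 44.009 g/mol = 0.1027 mol
mol H = 2 × 1.39 g H₂O ÷ 18.015 g/mol = 0.1543 mol
mass O = 3.03 − (1.234 + 0.1556) = 1.641 g → mol O = 1.641 ÷ 15.999 = 0.1026 mol
Divide by the smallest (0.1026 mol): C 1.001, H 1.505, O 1.000
Multiplying each by 2 gives whole numbers: C 2.00, H 3.01, O 2.00

C2H3O2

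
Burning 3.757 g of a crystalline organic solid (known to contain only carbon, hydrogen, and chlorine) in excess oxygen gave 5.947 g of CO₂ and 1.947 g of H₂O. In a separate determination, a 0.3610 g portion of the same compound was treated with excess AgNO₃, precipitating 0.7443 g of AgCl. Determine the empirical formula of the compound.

mol C = 5.947 g CO₂ ÷ 44.009 g/mol = 0.13513 mol
mol H = 2 × 1.947 g H₂O ÷ 18.015 g/mol = 0.21615 mol
From the AgCl data: mol Cl per gram of compound = (0.7443 ÷ 143.318) ÷ 0.3610 = 0.014386 mol/g, so in the 3.757 g combustion sample mol Cl = 0.054048 mol
Divide by the smallest (0.054048 mol): C 2.500, H 3.999, Cl 1.000
Multiplying each by 2 gives whole numbers: C 5.00, H 8.00, Cl 2.00

C5H8Cl2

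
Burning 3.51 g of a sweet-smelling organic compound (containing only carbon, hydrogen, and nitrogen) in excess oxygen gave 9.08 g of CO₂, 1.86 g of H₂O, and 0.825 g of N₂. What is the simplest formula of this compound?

mol C = 9.08 g CO₂ ÷ 44.009 g/mol = 0.2063 mol
mol H = 2 × 1.86 g H₂O ÷ 18.015 g/mol = 0.2065 mol
mol N = 2 × 0.825 g N₂ ÷ 28.014 g/mol = 0.05890 mol
Divide by the smallest (0.05890 mol): C 3.503, H 3.506, N 1.000
Multiplying each by 2 gives whole numbers: C 7.01, H 7.01, N 2.00

C7H7N2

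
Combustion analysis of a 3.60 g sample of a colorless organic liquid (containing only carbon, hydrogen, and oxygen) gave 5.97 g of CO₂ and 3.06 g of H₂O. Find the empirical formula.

C4H10O3

mol C = 5.97 g CO₂ ÷ 44.009 g/mol = 0.1357 mol
mol H = 2 × 3.06 g H₂O ÷ 18.015 g/mol = 0.3397 mol
mass O = 3.60 − (1.629 + 0.3424) = 1.628 g → mol O = 1.628 ÷ 15.999 = 0.1018 mol
Divide by the smallest (0.1018 mol): C 1.333, H 3.338, O 1.000
Multiplying each by 3 gives whole numbers: C 4.00, H 10.01, O 3.00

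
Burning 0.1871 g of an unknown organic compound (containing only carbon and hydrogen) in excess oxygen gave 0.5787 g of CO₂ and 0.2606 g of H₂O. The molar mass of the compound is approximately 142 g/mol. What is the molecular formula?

C10H22

mol C = 0.5787 g CO₂ ÷ 44.009 g/mol = 0.013150 mol
mol H = 2 × 0.2606 g H₂O ÷ 18.015 g/mol = 0.028931 mol
Divide by the smallest (0.013150 mol): C 1.000, H 2.200
Multiplying each by 5 gives whole numbers: C 5.00, H 11.00
Empirical formula: C5H11
Empirical-formula mass = 71.14 g/mol; 142 ÷ 71.14 ≈ 2, so the molecular formula is C10H22.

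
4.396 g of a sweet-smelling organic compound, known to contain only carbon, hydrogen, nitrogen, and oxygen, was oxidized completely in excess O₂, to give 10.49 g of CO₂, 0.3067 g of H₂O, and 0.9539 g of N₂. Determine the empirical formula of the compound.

C7HN2O

mol C = 10.49 g CO₂ ÷ 44.009 g/mol = 0.23836 mol
mol H = 2 × 0.3067 g H₂O ÷ 18.015 g/mol = 0.034049 mol
mol N = 2 × 0.9539 g N₂ ÷ 28.014 g/mol = 0.068102 mol
mass O = 4.396 − (2.8629 + 0.034322 + 0.95390) = 0.54483 g → mol O = 0.54483 ÷ 15.999 = 0.034054 mol
Divide by the smallest (0.034049 mol): C 7.000, H 1.000, N 2.000, O 1.000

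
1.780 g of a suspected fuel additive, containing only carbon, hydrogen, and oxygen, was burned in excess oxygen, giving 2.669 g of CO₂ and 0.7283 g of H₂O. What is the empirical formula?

mol C = 2.669 g CO₂ ÷ 44.009 g/mol = 0.060647 mol
mol H = 2 × 0.7283 g H₂O ÷ 18.015 g/mol = 0.080855 mol
mass O = 1.780 − (0.72843 + 0.081502) = 0.97007 g → mol O = 0.97007 ÷ 15.999 = 0.060633 mol
Divide by the smallest (0.060633 mol): C 1.000, H 1.334, O 1.000
Multiplying each by 3 gives whole numbers: C 3.00, H 4.00, O 3.00

C3H4O3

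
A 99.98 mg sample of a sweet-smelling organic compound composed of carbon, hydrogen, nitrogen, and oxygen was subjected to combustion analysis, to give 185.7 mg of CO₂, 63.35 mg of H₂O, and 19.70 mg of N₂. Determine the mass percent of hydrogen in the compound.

7.09%

mol C = 0.1857 g CO₂ ÷ 44.009 g/mol = 0.0042196 mol
mol H = 2 × 0.06335 g H₂O ÷ 18.015 g/mol = 0.0070330 mol
mol N = 2 × 0.01970 g N₂ ÷ 28.014 g/mol = 0.0014064 mol
mass O = 0.09998 − (0.050682 + 0.0070893 + 0.019700) = 0.022509 g → mol O = 0.022509 ÷ 15.999 = 0.0014069 mol
mass % H = 0.0070893 g ÷ 0.09998 g × 100%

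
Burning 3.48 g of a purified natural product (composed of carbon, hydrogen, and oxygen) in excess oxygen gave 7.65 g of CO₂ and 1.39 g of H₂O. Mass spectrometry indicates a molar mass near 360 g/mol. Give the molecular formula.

mol C = 7.65 g CO₂ ÷ 44.009 g/mol = 0.1738 mol
mol H = 2 × 1.39 g H₂O ÷ 18.015 g/mol = 0.1543 mol
mass O = 3.48 − (2.088 + 0.1556) = 1.237 g → mol O = 1.237 ÷ 15.999 = 0.07729 mol
Divide by the smallest (0.07729 mol): C 2.249, H 1.997, O 1.000
Multiplying each by 4 gives whole numbers: C 9.00, H 7.99, O 4.00
Empirical formula: C9H8O4
Empirical-formula mass = 180.16 g/mol; 360 ÷ 180.16 ≈ 2, so the molecular formula is C18H16O8.

C18H16O8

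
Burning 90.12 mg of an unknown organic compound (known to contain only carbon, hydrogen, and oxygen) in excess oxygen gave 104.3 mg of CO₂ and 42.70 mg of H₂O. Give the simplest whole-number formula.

C2H4O3

mol C = 0.1043 g CO₂ ÷ 44.009 g/mol = 0.0023700 mol
mol H = 2 × 0.04270 g H₂O ÷ 18.015 g/mol = 0.0047405 mol
mass O = 0.09012 − (0.028466 + 0.0047784) = 0.056876 g → mol O = 0.056876 ÷ 15.999 = 0.0035550 mol
Divide by the smallest (0.0023700 mol): C 1.000, H 2.000, O 1.500
Multiplying each by 2 gives whole numbers: C 2.00, H 4.00, O 3.00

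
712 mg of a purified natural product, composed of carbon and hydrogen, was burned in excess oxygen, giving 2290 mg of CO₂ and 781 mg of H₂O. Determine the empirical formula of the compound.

mol C = 2.29 g CO₂ ÷ 44.009 g/mol = 0.05203 mol
mol H = 2 × 0.781 g H₂O ÷ 18.015 g/mol = 0.08671 mol
Divide by the smallest (0.05203 mol): C 1.000, H 1.666
Multiplying each by 3 gives whole numbers: C 3.00, H 5.00

C3H5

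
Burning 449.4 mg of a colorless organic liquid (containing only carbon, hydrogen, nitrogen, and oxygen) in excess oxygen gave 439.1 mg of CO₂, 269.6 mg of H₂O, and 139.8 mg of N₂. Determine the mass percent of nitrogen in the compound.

mol C = 0.4391 g CO₂ ÷ 44.009 g/mol = 0.0099775 mol
mol H = 2 × 0.2696 g H₂O ÷ 18.015 g/mol = 0.029931 mol
mol N = 2 × 0.1398 g N₂ ÷ 28.014 g/mol = 0.0099807 mol
mass O = 0.4494 − (0.11984 + 0.030170 + 0.13980) = 0.15959 g → mol O = 0.15959 ÷ 15.999 = 0.0099750 mol
mass % N = 0.13980 g ÷ 0.4494 g × 100%

31.11%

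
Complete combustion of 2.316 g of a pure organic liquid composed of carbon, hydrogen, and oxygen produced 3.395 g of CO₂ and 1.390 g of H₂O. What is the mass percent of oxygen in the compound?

53.28%

mol C = 3.395 g CO₂ ÷ 44.009 g/mol = 0.077143 mol
mol H = 2 × 1.390 g H₂O ÷ 18.015 g/mol = 0.15432 mol
mass O = 2.316 − (0.92657 + 0.15555) = 1.2339 g → mol O = 1.2339 ÷ 15.999 = 0.077122 mol
mass % O = 1.2339 g ÷ 2.316 g × 100%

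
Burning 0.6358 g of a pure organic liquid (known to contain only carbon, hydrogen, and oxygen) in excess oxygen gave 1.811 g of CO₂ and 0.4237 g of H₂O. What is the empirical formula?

C7H8O

mol C = 1.811 g CO₂ ÷ 44.009 g/mol = 0.041151 mol
mol H = 2 × 0.4237 g H₂O ÷ 18.015 g/mol = 0.047039 mol
mass O = 0.6358 − (0.49426 + 0.047415) = 0.094124 g → mol O = 0.094124 ÷ 15.999 = 0.0058831 mol
Divide by the smallest (0.0058831 mol): C 6.995, H 7.995, O 1.000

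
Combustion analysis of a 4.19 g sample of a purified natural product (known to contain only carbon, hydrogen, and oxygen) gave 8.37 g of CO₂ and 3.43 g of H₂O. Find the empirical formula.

C2H4O

mol C = 8.37 g CO₂ ÷ 44.009 g/mol = 0.1902 mol
mol H = 2 × 3.43 g H₂O ÷ 18.015 g/mol = 0.3808 mol
mass O = 4.19 − (2.284 + 0.3838) = 1.522 g → mol O = 1.522 ÷ 15.999 = 0.09512 mol
Divide by the smallest (0.09512 mol): C 1.999, H 4.003, O 1.000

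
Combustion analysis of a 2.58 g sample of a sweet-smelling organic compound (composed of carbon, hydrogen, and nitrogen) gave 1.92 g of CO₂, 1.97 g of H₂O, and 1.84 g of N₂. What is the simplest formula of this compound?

mol C = 1.92 g CO₂ ÷ 44.009 g/mol = 0.04363 mol
mol H = 2 × 1.97 g H₂O ÷ 18.015 g/mol = 0.2187 mol
mol N = 2 × 1.84 g N₂ ÷ 28.014 g/mol = 0.1314 mol
Divide by the smallest (0.04363 mol): C 1.000, H 5.013, N 3.011

CH5N3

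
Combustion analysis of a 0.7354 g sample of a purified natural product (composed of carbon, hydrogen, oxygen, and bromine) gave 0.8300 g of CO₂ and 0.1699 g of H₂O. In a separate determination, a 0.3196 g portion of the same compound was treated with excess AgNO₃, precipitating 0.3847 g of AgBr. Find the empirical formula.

mol C = 0.8300 g CO₂ ÷ 44.009 g/mol = 0.018860 mol
mol H = 2 × 0.1699 g H₂O ÷ 18.015 g/mol = 0.018862 mol
From the AgBr data: mol Br per gram of compound = (0.3847 ÷ 187.772) ÷ 0.3196 = 0.0064104 mol/g, so in the 0.7354 g combustion sample mol Br = 0.0047142 mol
mass O = 0.7354 − (0.22652 + 0.019013 + 0.37668) = 0.11318 g → mol O = 0.11318 ÷ 15.999 = 0.0070741 mol
Divide by the smallest (0.0047142 mol): C 4.001, H 4.001, Br 1.000, O 1.501
Multiplying each by 2 gives whole numbers: C 8.00, H 8.00, Br 2.00, O 3.00

C8H8Br2O3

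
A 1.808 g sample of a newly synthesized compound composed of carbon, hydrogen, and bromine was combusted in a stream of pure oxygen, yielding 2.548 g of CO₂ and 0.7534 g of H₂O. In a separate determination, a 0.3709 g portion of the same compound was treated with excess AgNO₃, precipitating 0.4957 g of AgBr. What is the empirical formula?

C9H13Br2

mol C = 2.548 g CO₂ ÷ 44.009 g/mol = 0.057897 mol
mol H = 2 × 0.7534 g H₂O ÷ 18.015 g/mol = 0.083641 mol
From the AgBr data: mol Br per gram of compound = (0.4957 ÷ 187.772) ÷ 0.3709 = 0.0071176 mol/g, so in the 1.808 g combustion sample mol Br = 0.012869 mol
Divide by the smallest (0.012869 mol): C 4.499, H 6.500, Br 1.000
Multiplying each by 2 gives whole numbers: C 9.00, H 13.00, Br 2.00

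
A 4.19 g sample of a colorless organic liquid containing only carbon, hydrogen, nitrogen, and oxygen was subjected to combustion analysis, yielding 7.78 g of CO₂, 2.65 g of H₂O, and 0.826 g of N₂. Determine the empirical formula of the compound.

mol C = 7.78 g CO₂ ÷ 44.009 g/mol = 0.1768 mol
mol H = 2 × 2.65 g H₂O ÷ 18.015 g/mol = 0.2942 mol
mol N = 2 × 0.826 g N₂ ÷ 28.014 g/mol = 0.05897 mol
mass O = 4.19 − (2.123 + 0.2966 + 0.8260) = 0.9441 g → mol O = 0.9441 ÷ 15.999 = 0.05901 mol
Divide by the smallest (0.05897 mol): C 2.998, H 4.989, N 1.000, O 1.001

C3H5NO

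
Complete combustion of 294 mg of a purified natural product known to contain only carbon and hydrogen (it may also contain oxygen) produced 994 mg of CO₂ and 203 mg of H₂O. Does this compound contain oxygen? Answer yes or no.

mol C = 0.994 g CO₂ ÷ 44.009 g/mol = 0.02259 mol
mol H = 2 × 0.203 g H₂O ÷ 18.015 g/mol = 0.02254 mol
C and H together account for 0.2940 g — essentially the entire 0.294 g sample — so the compound contains no oxygen.

no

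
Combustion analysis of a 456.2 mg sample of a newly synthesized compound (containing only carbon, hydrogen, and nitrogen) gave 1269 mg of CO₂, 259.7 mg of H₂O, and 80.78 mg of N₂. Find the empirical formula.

C5H5N

mol C = 1.269 g CO₂ ÷ 44.009 g/mol = 0.028835 mol
mol H = 2 × 0.2597 g H₂O ÷ 18.015 g/mol = 0.028832 mol
mol N = 2 × 0.08078 g N₂ ÷ 28.014 g/mol = 0.0057671 mol
Divide by the smallest (0.0057671 mol): C 5.000, H 4.999, N 1.000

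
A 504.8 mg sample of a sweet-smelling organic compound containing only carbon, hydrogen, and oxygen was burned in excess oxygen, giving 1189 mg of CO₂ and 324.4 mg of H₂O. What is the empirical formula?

C3H4O

mol C = 1.189 g CO₂ ÷ 44.009 g/mol = 0.027017 mol
mol H = 2 × 0.3244 g H₂O ÷ 18.015 g/mol = 0.036014 mol
mass O = 0.5048 − (0.32450 + 0.036303) = 0.14399 g → mol O = 0.14399 ÷ 15.999 = 0.0090002 mol
Divide by the smallest (0.0090002 mol): C 3.002, H 4.002, O 1.000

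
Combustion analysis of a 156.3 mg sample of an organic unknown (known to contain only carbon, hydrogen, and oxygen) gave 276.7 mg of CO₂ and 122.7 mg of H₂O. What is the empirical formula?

mol C = 0.2767 g CO₂ ÷ 44.009 g/mol = 0.0062874 mol
mol H = 2 × 0.1227 g H₂O ÷ 18.015 g/mol = 0.013622 mol
mass O = 0.1563 − (0.075517 + 0.013731) = 0.067052 g → mol O = 0.067052 ÷ 15.999 = 0.0041910 mol
Divide by the smallest (0.0041910 mol): C 1.500, H 3.250, O 1.000
Multiplying each by 4 gives whole numbers: C 6.00, H 13.00, O 4.00

C6H13O4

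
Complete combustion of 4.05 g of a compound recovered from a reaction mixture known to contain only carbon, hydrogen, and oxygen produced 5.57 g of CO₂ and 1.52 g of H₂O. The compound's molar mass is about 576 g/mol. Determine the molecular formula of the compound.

mol C = 5.57 g CO₂ ÷ 44.009 g/mol = 0.1266 mol
mol H = 2 × 1.52 g H₂O ÷ 18.015 g/mol = 0.1687 mol
mass O = 4.05 − (1.520 + 0.1701) = 2.360 g → mol O = 2.360 ÷ 15.999 = 0.1475 mol
Divide by the smallest (0.1266 mol): C 1.000, H 1.333, O 1.165
Multiplying each by 6 gives whole numbers: C 6.00, H 8.00, O 6.99
Empirical formula: C6H8O7
Empirical-formula mass = 192.12 g/mol; 576 ÷ 192.12 ≈ 3, so the molecular formula is C18H24O21.

C18H24O21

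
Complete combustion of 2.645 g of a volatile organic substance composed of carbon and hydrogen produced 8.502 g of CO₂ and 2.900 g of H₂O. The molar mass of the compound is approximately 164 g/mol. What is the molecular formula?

mol C = 8.502 g CO₂ ÷ 44.009 g/mol = 0.19319 mol
mol H = 2 × 2.900 g H₂O ÷ 18.015 g/mol = 0.32195 mol
Divide by the smallest (0.19319 mol): C 1.000, H 1.667
Multiplying each by 3 gives whole numbers: C 3.00, H 5.00
Empirical formula: C3H5
Empirical-formula mass = 41.07 g/mol; 164 ÷ 41.07 ≈ 4, so the molecular formula is C12H20.

C12H20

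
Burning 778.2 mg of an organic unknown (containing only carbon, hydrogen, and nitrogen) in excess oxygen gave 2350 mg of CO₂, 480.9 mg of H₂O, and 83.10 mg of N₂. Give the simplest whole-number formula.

mol C = 2.350 g CO₂ ÷ 44.009 g/mol = 0.053398 mol
mol H = 2 × 0.4809 g H₂O ÷ 18.015 g/mol = 0.053389 mol
mol N = 2 × 0.08310 g N₂ ÷ 28.014 g/mol = 0.0059327 mol
Divide by the smallest (0.0059327 mol): C 9.001, H 8.999, N 1.000

C9H9N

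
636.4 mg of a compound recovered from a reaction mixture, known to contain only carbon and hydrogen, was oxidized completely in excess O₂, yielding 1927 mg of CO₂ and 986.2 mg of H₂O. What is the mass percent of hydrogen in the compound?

17.34%

mol C = 1.927 g CO₂ ÷ 44.009 g/mol = 0.043786 mol
mol H = 2 × 0.9862 g H₂O ÷ 18.015 g/mol = 0.10949 mol
mass % H = 0.11036 g ÷ 0.6364 g × 100%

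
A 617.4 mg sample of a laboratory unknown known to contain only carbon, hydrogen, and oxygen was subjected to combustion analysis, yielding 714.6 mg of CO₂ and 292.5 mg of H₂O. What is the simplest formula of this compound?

C2H4O3

mol C = 0.7146 g CO₂ ÷ 44.009 g/mol = 0.016238 mol
mol H = 2 × 0.2925 g H₂O ÷ 18.015 g/mol = 0.032473 mol
mass O = 0.6174 − (0.19503 + 0.032733) = 0.38964 g → mol O = 0.38964 ÷ 15.999 = 0.024354 mol
Divide by the smallest (0.016238 mol): C 1.000, H 2.000, O 1.500
Multiplying each by 2 gives whole numbers: C 2.00, H 4.00, O 3.00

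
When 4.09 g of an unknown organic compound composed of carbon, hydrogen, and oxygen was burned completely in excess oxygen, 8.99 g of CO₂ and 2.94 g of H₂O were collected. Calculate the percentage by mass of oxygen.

mol C = 8.99 g CO₂ ÷ 44.009 g/mol = 0.2043 mol
mol H = 2 × 2.94 g H₂O ÷ 18.015 g/mol = 0.3264 mol
mass O = 4.09 − (2.454 + 0.3290) = 1.307 g → mol O = 1.307 ÷ 15.999 = 0.08172 mol
mass % O = 1.307 g ÷ 4.09 g × 100%

32.0%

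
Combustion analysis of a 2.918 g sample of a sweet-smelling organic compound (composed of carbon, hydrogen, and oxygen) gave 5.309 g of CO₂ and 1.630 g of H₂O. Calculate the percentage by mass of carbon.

49.66%

mol C = 5.309 g CO₂ ÷ 44.009 g/mol = 0.12063 mol
mol H = 2 × 1.630 g H₂O ÷ 18.015 g/mol = 0.18096 mol
mass O = 2.918 − (1.4489 + 0.18241) = 1.2867 g → mol O = 1.2867 ÷ 15.999 = 0.080421 mol
mass % C = 1.4489 g ÷ 2.918 g × 100%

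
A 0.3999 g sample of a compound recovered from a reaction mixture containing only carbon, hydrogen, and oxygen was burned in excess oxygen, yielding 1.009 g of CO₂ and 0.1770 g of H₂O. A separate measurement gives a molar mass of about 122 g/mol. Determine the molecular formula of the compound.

mol C = 1.009 g CO₂ ÷ 44.009 g/mol = 0.022927 mol
mol H = 2 × 0.1770 g H₂O ÷ 18.015 g/mol = 0.019650 mol
mass O = 0.3999 − (0.27538 + 0.019807) = 0.10471 g → mol O = 0.10471 ÷ 15.999 = 0.0065451 mol
Divide by the smallest (0.0065451 mol): C 3.503, H 3.002, O 1.000
Multiplying each by 2 gives whole numbers: C 7.01, H 6.00, O 2.00
Empirical formula: C7H6O2
Empirical-formula mass = 122.12 g/mol; 122 ÷ 122.12 ≈ 1, so the molecular formula is C7H6O2.

C7H6O2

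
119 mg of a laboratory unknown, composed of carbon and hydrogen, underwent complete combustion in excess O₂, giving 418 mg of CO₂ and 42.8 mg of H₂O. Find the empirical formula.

C2H

mol C = 0.418 g CO₂ ÷ 44.009 g/mol = 0.009498 mol
mol H = 2 × 0.0428 g H₂O ÷ 18.015 g/mol = 0.004752 mol
Divide by the smallest (0.004752 mol): C 1.999, H 1.000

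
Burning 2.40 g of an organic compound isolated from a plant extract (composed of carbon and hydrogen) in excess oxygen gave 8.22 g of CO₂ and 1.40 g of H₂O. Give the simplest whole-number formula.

C6H5

mol C = 8.22 g CO₂ ÷ 44.009 g/mol = 0.1868 mol
mol H = 2 × 1.40 g H₂O ÷ 18.015 g/mol = 0.1554 mol
Divide by the smallest (0.1554 mol): C 1.202, H 1.000
Multiplying each by 5 gives whole numbers: C 6.01, H 5.00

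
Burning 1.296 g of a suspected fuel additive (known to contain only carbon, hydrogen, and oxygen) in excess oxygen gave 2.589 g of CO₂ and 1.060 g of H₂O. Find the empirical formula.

mol C = 2.589 g CO₂ ÷ 44.009 g/mol = 0.058829 mol
mol H = 2 × 1.060 g H₂O ÷ 18.015 g/mol = 0.11768 mol
mass O = 1.296 − (0.70659 + 0.11862) = 0.47079 g → mol O = 0.47079 ÷ 15.999 = 0.029426 mol
Divide by the smallest (0.029426 mol): C 1.999, H 3.999, O 1.000

C2H4O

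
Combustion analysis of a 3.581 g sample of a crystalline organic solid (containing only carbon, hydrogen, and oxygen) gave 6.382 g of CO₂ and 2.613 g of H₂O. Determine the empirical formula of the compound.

C3H6O2

mol C = 6.382 g CO₂ ÷ 44.009 g/mol = 0.14502 mol
mol H = 2 × 2.613 g H₂O ÷ 18.015 g/mol = 0.29009 mol
mass O = 3.581 − (1.7418 + 0.29241) = 1.5468 g → mol O = 1.5468 ÷ 15.999 = 0.096681 mol
Divide by the smallest (0.096681 mol): C 1.500, H 3.000, O 1.000
Multiplying each by 2 gives whole numbers: C 3.00, H 6.00, O 2.00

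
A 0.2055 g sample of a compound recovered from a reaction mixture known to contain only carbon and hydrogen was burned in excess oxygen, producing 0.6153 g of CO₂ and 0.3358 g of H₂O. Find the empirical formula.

C3H8

mol C = 0.6153 g CO₂ ÷ 44.009 g/mol = 0.013981 mol
mol H = 2 × 0.3358 g H₂O ÷ 18.015 g/mol = 0.037280 mol
Divide by the smallest (0.013981 mol): C 1.000, H 2.666
Multiplying each by 3 gives whole numbers: C 3.00, H 8.00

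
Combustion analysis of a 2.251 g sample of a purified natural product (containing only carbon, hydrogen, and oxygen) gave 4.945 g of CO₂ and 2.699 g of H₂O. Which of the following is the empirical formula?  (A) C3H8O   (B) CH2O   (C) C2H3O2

(A) C3H8O

mol C = 4.945 g CO₂ ÷ 44.009 g/mol = 0.11236 mol
mol H = 2 × 2.699 g H₂O ÷ 18.015 g/mol = 0.29964 mol
mass O = 2.251 − (1.3496 + 0.30204) = 0.59937 g → mol O = 0.59937 ÷ 15.999 = 0.037463 mol
Divide by the smallest (0.037463 mol): C 2.999, H 7.998, O 1.000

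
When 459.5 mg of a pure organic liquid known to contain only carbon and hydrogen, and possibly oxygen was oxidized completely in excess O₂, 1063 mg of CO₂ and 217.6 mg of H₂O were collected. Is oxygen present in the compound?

yes

mol C = 1.063 g CO₂ ÷ 44.009 g/mol = 0.024154 mol
mol H = 2 × 0.2176 g H₂O ÷ 18.015 g/mol = 0.024158 mol
C and H account for only 0.31447 g of the 0.4595 g sample; the remaining 0.14503 g must be oxygen.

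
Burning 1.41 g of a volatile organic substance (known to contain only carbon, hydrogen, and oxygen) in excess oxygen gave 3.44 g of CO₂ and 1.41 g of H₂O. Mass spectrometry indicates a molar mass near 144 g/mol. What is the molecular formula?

mol C = 3.44 g CO₂ ÷ 44.009 g/mol = 0.07817 mol
mol H = 2 × 1.41 g H₂O ÷ 18.015 g/mol = 0.1565 mol
mass O = 1.41 − (0.9388 + 0.1578) = 0.3134 g → mol O = 0.3134 ÷ 15.999 = 0.01959 mol
Divide by the smallest (0.01959 mol): C 3.991, H 7.992, O 1.000
Empirical formula: C4H8O
Empirical-formula mass = 72.11 g/mol; 144 ÷ 72.11 ≈ 2, so the molecular formula is C8H16O2.

C8H16O2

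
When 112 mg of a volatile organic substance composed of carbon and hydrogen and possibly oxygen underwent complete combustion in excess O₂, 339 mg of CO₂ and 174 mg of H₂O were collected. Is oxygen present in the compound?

mol C = 0.339 g CO₂ ÷ 44.009 g/mol = 0.007703 mol
mol H = 2 × 0.174 g H₂O ÷ 18.015 g/mol = 0.01932 mol
C and H together account for 0.1120 g — essentially the entire 0.112 g sample — so the compound contains no oxygen.

no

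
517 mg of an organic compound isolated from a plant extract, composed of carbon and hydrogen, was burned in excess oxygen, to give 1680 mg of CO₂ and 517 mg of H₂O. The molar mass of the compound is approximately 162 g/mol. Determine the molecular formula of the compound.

mol C = 1.68 g CO₂ ÷ 44.009 g/mol = 0.03817 mol
mol H = 2 × 0.517 g H₂O ÷ 18.015 g/mol = 0.05740 mol
Divide by the smallest (0.03817 mol): C 1.000, H 1.504
Multiplying each by 2 gives whole numbers: C 2.00, H 3.01
Empirical formula: C2H3
Empirical-formula mass = 27.05 g/mol; 162 ÷ 27.05 ≈ 6, so the molecular formula is C12H18.

C12H18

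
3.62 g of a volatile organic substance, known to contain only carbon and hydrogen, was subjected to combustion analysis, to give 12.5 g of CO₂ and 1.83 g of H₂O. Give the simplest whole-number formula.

C7H5

mol C = 12.5 g CO₂ ÷ 44.009 g/mol = 0.2840 mol
mol H = 2 × 1.83 g H₂O ÷ 18.015 g/mol = 0.2032 mol
Divide by the smallest (0.2032 mol): C 1.398, H 1.000
Multiplying each by 5 gives whole numbers: C 6.99, H 5.00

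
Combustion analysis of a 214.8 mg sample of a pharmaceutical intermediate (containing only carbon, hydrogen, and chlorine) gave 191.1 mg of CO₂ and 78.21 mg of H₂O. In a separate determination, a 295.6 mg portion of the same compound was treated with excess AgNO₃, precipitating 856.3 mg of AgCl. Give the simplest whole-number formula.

mol C = 0.1911 g CO₂ ÷ 44.009 g/mol = 0.0043423 mol
mol H = 2 × 0.07821 g H₂O ÷ 18.015 g/mol = 0.0086828 mol
From the AgCl data: mol Cl per gram of compound = (0.8563 ÷ 143.318) ÷ 0.2956 = 0.020213 mol/g, so in the 0.2148 g combustion sample mol Cl = 0.0043417 mol
Divide by the smallest (0.0043417 mol): C 1.000, H 2.000, Cl 1.000

CH2Cl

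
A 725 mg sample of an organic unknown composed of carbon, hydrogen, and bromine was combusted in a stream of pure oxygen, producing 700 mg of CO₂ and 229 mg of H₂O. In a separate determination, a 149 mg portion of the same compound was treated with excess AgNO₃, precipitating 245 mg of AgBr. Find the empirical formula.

C5H8Br2

mol C = 0.700 g CO₂ ÷ 44.009 g/mol = 0.01591 mol
mol H = 2 × 0.229 g H₂O ÷ 18.015 g/mol = 0.02542 mol
From the AgBr data: mol Br per gram of compound = (0.245 ÷ 187.772) ÷ 0.149 = 0.008757 mol/g, so in the 0.725 g combustion sample mol Br = 0.006349 mol
Divide by the smallest (0.006349 mol): C 2.505, H 4.004, Br 1.000
Multiplying each by 2 gives whole numbers: C 5.01, H 8.01, Br 2.00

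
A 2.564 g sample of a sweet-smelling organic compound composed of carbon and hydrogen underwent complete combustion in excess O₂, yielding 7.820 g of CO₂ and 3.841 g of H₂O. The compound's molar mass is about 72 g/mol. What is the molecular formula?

mol C = 7.820 g CO₂ ÷ 44.009 g/mol = 0.17769 mol
mol H = 2 × 3.841 g H₂O ÷ 18.015 g/mol = 0.42642 mol
Divide by the smallest (0.17769 mol): C 1.000, H 2.400
Multiplying each by 5 gives whole numbers: C 5.00, H 12.00
Empirical formula: C5H12
Empirical-formula mass = 72.15 g/mol; 72 ÷ 72.15 ≈ 1, so the molecular formula is C5H12.

C5H12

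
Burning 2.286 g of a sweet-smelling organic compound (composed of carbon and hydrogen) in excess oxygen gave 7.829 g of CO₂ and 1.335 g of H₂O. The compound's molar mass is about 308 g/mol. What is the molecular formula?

C24H20

mol C = 7.829 g CO₂ ÷ 44.009 g/mol = 0.17790 mol
mol H = 2 × 1.335 g H₂O ÷ 18.015 g/mol = 0.14821 mol
Divide by the smallest (0.14821 mol): C 1.200, H 1.000
Multiplying each by 5 gives whole numbers: C 6.00, H 5.00
Empirical formula: C6H5
Empirical-formula mass = 77.11 g/mol; 308 ÷ 77.11 ≈ 4, so the molecular formula is C24H20.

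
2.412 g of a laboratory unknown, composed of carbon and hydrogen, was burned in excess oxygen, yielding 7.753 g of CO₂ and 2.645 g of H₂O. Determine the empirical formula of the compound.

mol C = 7.753 g CO₂ ÷ 44.009 g/mol = 0.17617 mol
mol H = 2 × 2.645 g H₂O ÷ 18.015 g/mol = 0.29364 mol
Divide by the smallest (0.17617 mol): C 1.000, H 1.667
Multiplying each by 3 gives whole numbers: C 3.00, H 5.00

C3H5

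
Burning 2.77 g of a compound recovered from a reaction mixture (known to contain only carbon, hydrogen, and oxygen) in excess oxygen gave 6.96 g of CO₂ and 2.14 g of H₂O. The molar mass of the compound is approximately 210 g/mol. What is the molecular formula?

C12H18O3

mol C = 6.96 g CO₂ ÷ 44.009 g/mol = 0.1581 mol
mol H = 2 × 2.14 g H₂O ÷ 18.015 g/mol = 0.2376 mol
mass O = 2.77 − (1.900 + 0.2395) = 0.6310 g → mol O = 0.6310 ÷ 15.999 = 0.03944 mol
Divide by the smallest (0.03944 mol): C 4.010, H 6.024, O 1.000
Empirical formula: C4H6O
Empirical-formula mass = 70.09 g/mol; 210 ÷ 70.09 ≈ 3, so the molecular formula is C12H18O3.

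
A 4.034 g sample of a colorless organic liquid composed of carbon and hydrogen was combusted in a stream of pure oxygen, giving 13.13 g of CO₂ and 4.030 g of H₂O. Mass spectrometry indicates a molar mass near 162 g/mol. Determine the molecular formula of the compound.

mol C = 13.13 g CO₂ ÷ 44.009 g/mol = 0.29835 mol
mol H = 2 × 4.030 g H₂O ÷ 18.015 g/mol = 0.44740 mol
Divide by the smallest (0.29835 mol): C 1.000, H 1.500
Multiplying each by 2 gives whole numbers: C 2.00, H 3.00
Empirical formula: C2H3
Empirical-formula mass = 27.05 g/mol; 162 ÷ 27.05 ≈ 6, so the molecular formula is C12H18.

C12H18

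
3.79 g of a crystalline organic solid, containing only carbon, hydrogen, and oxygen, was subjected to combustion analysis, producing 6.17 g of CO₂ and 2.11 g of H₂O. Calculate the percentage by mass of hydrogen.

6.2%

mol C = 6.17 g CO₂ ÷ 44.009 g/mol = 0.1402 mol
mol H = 2 × 2.11 g H₂O ÷ 18.015 g/mol = 0.2342 mol
mass O = 3.79 − (1.684 + 0.2361) = 1.870 g → mol O = 1.870 ÷ 15.999 = 0.1169 mol
mass % H = 0.2361 g ÷ 3.79 g × 100%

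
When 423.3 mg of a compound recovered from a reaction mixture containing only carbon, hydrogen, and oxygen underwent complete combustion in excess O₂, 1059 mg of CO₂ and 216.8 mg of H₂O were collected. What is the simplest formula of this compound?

C7H7O2

mol C = 1.059 g CO₂ ÷ 44.009 g/mol = 0.024063 mol
mol H = 2 × 0.2168 g H₂O ÷ 18.015 g/mol = 0.024069 mol
mass O = 0.4233 − (0.28902 + 0.024261) = 0.11001 g → mol O = 0.11001 ÷ 15.999 = 0.0068764 mol
Divide by the smallest (0.0068764 mol): C 3.499, H 3.500, O 1.000
Multiplying each by 2 gives whole numbers: C 7.00, H 7.00, O 2.00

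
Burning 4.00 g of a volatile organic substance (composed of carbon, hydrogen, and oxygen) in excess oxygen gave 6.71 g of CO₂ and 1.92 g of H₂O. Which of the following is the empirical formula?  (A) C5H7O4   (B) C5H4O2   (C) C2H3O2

(A) C5H7O4

mol C = 6.71 g CO₂ ÷ 44.009 g/mol = 0.1525 mol
mol H = 2 × 1.92 g H₂O ÷ 18.015 g/mol = 0.2132 mol
mass O = 4.00 − (1.831 + 0.2149) = 1.954 g → mol O = 1.954 ÷ 15.999 = 0.1221 mol
Divide by the smallest (0.1221 mol): C 1.248, H 1.745, O 1.000
Multiplying each by 4 gives whole numbers: C 4.99, H 6.98, O 4.00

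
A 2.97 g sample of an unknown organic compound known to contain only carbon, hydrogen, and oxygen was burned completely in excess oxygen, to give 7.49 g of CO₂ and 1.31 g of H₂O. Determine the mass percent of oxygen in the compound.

mol C = 7.49 g CO₂ ÷ 44.009 g/mol = 0.1702 mol
mol H = 2 × 1.31 g H₂O ÷ 18.015 g/mol = 0.1454 mol
mass O = 2.97 − (2.044 + 0.1466) = 0.7792 g → mol O = 0.7792 ÷ 15.999 = 0.04870 mol
mass % O = 0.7792 g ÷ 2.97 g × 100%

26.2%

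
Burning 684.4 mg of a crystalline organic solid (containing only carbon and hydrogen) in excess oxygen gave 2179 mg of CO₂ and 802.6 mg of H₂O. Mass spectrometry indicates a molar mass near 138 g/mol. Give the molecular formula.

C10H18

mol C = 2.179 g CO₂ ÷ 44.009 g/mol = 0.049513 mol
mol H = 2 × 0.8026 g H₂O ÷ 18.015 g/mol = 0.089104 mol
Divide by the smallest (0.049513 mol): C 1.000, H 1.800
Multiplying each by 5 gives whole numbers: C 5.00, H 9.00
Empirical formula: C5H9
Empirical-formula mass = 69.13 g/mol; 138 ÷ 69.13 ≈ 2, so the molecular formula is C10H18.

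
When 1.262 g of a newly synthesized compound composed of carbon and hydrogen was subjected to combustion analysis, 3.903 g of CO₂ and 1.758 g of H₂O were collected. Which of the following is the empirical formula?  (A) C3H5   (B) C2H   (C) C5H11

(C) C5H11

mol C = 3.903 g CO₂ ÷ 44.009 g/mol = 0.088686 mol
mol H = 2 × 1.758 g H₂O ÷ 18.015 g/mol = 0.19517 mol
Divide by the smallest (0.088686 mol): C 1.000, H 2.201
Multiplying each by 5 gives whole numbers: C 5.00, H 11.00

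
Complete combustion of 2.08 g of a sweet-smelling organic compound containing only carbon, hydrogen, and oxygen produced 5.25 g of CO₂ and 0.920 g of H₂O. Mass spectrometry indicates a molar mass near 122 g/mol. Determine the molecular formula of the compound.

C7H6O2

mol C = 5.25 g CO₂ ÷ 44.009 g/mol = 0.1193 mol
mol H = 2 × 0.920 g H₂O ÷ 18.015 g/mol = 0.1021 mol
mass O = 2.08 − (1.433 + 0.1030) = 0.5442 g → mol O = 0.5442 ÷ 15.999 = 0.03402 mol
Divide by the smallest (0.03402 mol): C 3.507, H 3.003, O 1.000
Multiplying each by 2 gives whole numbers: C 7.01, H 6.01, O 2.00
Empirical formula: C7H6O2
Empirical-formula mass = 122.12 g/mol; 122 ÷ 122.12 ≈ 1, so the molecular formula is C7H6O2.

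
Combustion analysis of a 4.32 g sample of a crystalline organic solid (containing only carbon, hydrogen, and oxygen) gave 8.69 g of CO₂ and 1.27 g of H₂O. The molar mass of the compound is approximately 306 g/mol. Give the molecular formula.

C14H10O8

mol C = 8.69 g CO₂ ÷ 44.009 g/mol = 0.1975 mol
mol H = 2 × 1.27 g H₂O ÷ 18.015 g/mol = 0.1410 mol
mass O = 4.32 − (2.372 + 0.1421) = 1.806 g → mol O = 1.806 ÷ 15.999 = 0.1129 mol
Divide by the smallest (0.1129 mol): C 1.749, H 1.249, O 1.000
Multiplying each by 4 gives whole numbers: C 7.00, H 5.00, O 4.00
Empirical formula: C7H5O4
Empirical-formula mass = 153.11 g/mol; 306 ÷ 153.11 ≈ 2, so the molecular formula is C14H10O8.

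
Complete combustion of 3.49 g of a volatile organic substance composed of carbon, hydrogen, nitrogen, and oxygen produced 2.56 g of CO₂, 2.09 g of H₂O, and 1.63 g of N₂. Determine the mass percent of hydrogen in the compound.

6.7%

mol C = 2.56 g CO₂ ÷ 44.009 g/mol = 0.05817 mol
mol H = 2 × 2.09 g H₂O ÷ 18.015 g/mol = 0.2320 mol
mol N = 2 × 1.63 g N₂ ÷ 28.014 g/mol = 0.1164 mol
mass O = 3.49 − (0.6987 + 0.2339 + 1.630) = 0.9274 g → mol O = 0.9274 ÷ 15.999 = 0.05797 mol
mass % H = 0.2339 g ÷ 3.49 g × 100%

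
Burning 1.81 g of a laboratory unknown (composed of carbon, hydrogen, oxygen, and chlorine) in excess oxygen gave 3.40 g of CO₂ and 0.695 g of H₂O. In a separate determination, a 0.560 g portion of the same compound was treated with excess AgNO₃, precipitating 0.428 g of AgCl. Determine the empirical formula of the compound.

mol C = 3.40 g CO₂ ÷ 44.009 g/mol = 0.07726 mol
mol H = 2 × 0.695 g H₂O ÷ 18.015 g/mol = 0.07716 mol
From the AgCl data: mol Cl per gram of compound = (0.428 ÷ 143.318) ÷ 0.560 = 0.005333 mol/g, so in the 1.81 g combustion sample mol Cl = 0.009652 mol
mass O = 1.81 − (0.9279 + 0.07778 + 0.3422) = 0.4621 g → mol O = 0.4621 ÷ 15.999 = 0.02888 mol
Divide by the smallest (0.009652 mol): C 8.004, H 7.994, Cl 1.000, O 2.992

C8H8ClO3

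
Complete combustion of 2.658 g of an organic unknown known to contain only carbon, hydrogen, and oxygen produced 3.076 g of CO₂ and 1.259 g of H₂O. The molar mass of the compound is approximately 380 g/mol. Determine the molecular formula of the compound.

C10H20O15

mol C = 3.076 g CO₂ ÷ 44.009 g/mol = 0.069895 mol
mol H = 2 × 1.259 g H₂O ÷ 18.015 g/mol = 0.13977 mol
mass O = 2.658 − (0.83951 + 0.14089) = 1.6776 g → mol O = 1.6776 ÷ 15.999 = 0.10486 mol
Divide by the smallest (0.069895 mol): C 1.000, H 2.000, O 1.500
Multiplying each by 2 gives whole numbers: C 2.00, H 4.00, O 3.00
Empirical formula: C2H4O3
Empirical-formula mass = 76.05 g/mol; 380 ÷ 76.05 ≈ 5, so the molecular formula is C10H20O15.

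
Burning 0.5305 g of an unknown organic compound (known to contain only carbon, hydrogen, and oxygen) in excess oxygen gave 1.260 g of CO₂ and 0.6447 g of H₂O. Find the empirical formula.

mol C = 1.260 g CO₂ ÷ 44.009 g/mol = 0.028631 mol
mol H = 2 × 0.6447 g H₂O ÷ 18.015 g/mol = 0.071574 mol
mass O = 0.5305 − (0.34388 + 0.072146) = 0.11447 g → mol O = 0.11447 ÷ 15.999 = 0.0071550 mol
Divide by the smallest (0.0071550 mol): C 4.001, H 10.003, O 1.000

C4H10O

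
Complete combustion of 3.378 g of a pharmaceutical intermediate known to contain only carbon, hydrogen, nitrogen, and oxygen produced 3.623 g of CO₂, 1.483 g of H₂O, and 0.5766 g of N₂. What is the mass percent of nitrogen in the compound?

17.07%

mol C = 3.623 g CO₂ ÷ 44.009 g/mol = 0.082324 mol
mol H = 2 × 1.483 g H₂O ÷ 18.015 g/mol = 0.16464 mol
mol N = 2 × 0.5766 g N₂ ÷ 28.014 g/mol = 0.041165 mol
mass O = 3.378 − (0.98879 + 0.16596 + 0.57660) = 1.6466 g → mol O = 1.6466 ÷ 15.999 = 0.10292 mol
mass % N = 0.57660 g ÷ 3.378 g × 100%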